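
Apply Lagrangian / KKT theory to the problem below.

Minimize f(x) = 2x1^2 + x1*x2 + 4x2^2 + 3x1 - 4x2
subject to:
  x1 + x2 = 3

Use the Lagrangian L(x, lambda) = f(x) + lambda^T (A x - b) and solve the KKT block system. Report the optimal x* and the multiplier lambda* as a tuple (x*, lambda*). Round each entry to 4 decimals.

Form the Lagrangian:
  L(x, lambda) = (1/2) x^T Q x + c^T x + lambda^T (A x - b)
Stationarity (grad_x L = 0): Q x + c + A^T lambda = 0.
Primal feasibility: A x = b.

This gives the KKT block system:
  [ Q   A^T ] [ x     ]   [-c ]
  [ A    0  ] [ lambda ] = [ b ]

Solving the linear system:
  x*      = (1.4, 1.6)
  lambda* = (-10.2)
  f(x*)   = 14.2

x* = (1.4, 1.6), lambda* = (-10.2)


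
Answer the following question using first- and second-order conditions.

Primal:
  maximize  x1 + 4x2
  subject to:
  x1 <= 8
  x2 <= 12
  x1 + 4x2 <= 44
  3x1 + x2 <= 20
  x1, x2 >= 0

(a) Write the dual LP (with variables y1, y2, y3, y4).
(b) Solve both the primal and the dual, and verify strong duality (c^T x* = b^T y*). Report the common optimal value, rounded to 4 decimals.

The standard primal-dual pair for 'max c^T x s.t. A x <= b, x >= 0' is:
  Dual:  min b^T y  s.t.  A^T y >= c,  y >= 0.

So the dual LP is:
  minimize  8y1 + 12y2 + 44y3 + 20y4
  subject to:
    y1 + y3 + 3y4 >= 1
    y2 + 4y3 + y4 >= 4
    y1, y2, y3, y4 >= 0

Solving the primal: x* = (3.2727, 10.1818).
  primal value c^T x* = 44.
Solving the dual: y* = (0, 0, 1, 0).
  dual value b^T y* = 44.
Strong duality: c^T x* = b^T y*. Confirmed.

44


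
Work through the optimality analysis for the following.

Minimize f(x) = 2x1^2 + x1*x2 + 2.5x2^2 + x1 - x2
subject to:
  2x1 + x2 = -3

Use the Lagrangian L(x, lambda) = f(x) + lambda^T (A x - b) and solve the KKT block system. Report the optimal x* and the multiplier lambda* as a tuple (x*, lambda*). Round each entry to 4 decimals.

Form the Lagrangian:
  L(x, lambda) = (1/2) x^T Q x + c^T x + lambda^T (A x - b)
Stationarity (grad_x L = 0): Q x + c + A^T lambda = 0.
Primal feasibility: A x = b.

This gives the KKT block system:
  [ Q   A^T ] [ x     ]   [-c ]
  [ A    0  ] [ lambda ] = [ b ]

Solving the linear system:
  x*      = (-1.5, 0)
  lambda* = (2.5)
  f(x*)   = 3

x* = (-1.5, 0), lambda* = (2.5)


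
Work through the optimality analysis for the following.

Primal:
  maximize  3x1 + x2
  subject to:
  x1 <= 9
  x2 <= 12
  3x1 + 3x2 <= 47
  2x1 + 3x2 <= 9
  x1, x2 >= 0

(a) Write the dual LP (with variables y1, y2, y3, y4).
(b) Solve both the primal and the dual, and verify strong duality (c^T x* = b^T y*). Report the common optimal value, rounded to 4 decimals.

The standard primal-dual pair for 'max c^T x s.t. A x <= b, x >= 0' is:
  Dual:  min b^T y  s.t.  A^T y >= c,  y >= 0.

So the dual LP is:
  minimize  9y1 + 12y2 + 47y3 + 9y4
  subject to:
    y1 + 3y3 + 2y4 >= 3
    y2 + 3y3 + 3y4 >= 1
    y1, y2, y3, y4 >= 0

Solving the primal: x* = (4.5, 0).
  primal value c^T x* = 13.5.
Solving the dual: y* = (0, 0, 0, 1.5).
  dual value b^T y* = 13.5.
Strong duality: c^T x* = b^T y*. Confirmed.

13.5


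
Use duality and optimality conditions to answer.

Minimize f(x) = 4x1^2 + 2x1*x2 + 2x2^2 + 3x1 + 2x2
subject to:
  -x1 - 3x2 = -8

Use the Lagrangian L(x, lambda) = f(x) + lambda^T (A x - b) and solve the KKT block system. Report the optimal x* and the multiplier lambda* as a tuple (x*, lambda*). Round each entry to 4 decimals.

Form the Lagrangian:
  L(x, lambda) = (1/2) x^T Q x + c^T x + lambda^T (A x - b)
Stationarity (grad_x L = 0): Q x + c + A^T lambda = 0.
Primal feasibility: A x = b.

This gives the KKT block system:
  [ Q   A^T ] [ x     ]   [-c ]
  [ A    0  ] [ lambda ] = [ b ]

Solving the linear system:
  x*      = (-0.5781, 2.8594)
  lambda* = (4.0938)
  f(x*)   = 18.3672

x* = (-0.5781, 2.8594), lambda* = (4.0938)


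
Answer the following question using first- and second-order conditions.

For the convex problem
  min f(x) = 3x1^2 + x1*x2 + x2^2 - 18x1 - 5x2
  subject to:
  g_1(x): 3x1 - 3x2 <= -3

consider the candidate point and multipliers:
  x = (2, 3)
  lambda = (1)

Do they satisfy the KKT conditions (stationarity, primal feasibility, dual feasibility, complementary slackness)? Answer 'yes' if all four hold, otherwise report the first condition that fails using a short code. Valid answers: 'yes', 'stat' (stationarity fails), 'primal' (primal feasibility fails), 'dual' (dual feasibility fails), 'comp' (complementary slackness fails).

Gradient of f: grad f(x) = Q x + c = (-3, 3)
Constraint values g_i(x) = a_i^T x - b_i:
  g_1((2, 3)) = 0
Stationarity residual: grad f(x) + sum_i lambda_i a_i = (0, 0)
  -> stationarity OK
Primal feasibility (all g_i <= 0): OK
Dual feasibility (all lambda_i >= 0): OK
Complementary slackness (lambda_i * g_i(x) = 0 for all i): OK

Verdict: yes, KKT holds.

yes


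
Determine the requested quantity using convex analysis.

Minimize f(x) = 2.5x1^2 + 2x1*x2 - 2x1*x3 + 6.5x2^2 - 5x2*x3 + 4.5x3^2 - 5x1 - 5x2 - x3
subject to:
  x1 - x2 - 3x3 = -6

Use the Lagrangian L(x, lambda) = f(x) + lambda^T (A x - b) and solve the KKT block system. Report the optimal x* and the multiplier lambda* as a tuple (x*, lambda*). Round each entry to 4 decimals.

Form the Lagrangian:
  L(x, lambda) = (1/2) x^T Q x + c^T x + lambda^T (A x - b)
Stationarity (grad_x L = 0): Q x + c + A^T lambda = 0.
Primal feasibility: A x = b.

This gives the KKT block system:
  [ Q   A^T ] [ x     ]   [-c ]
  [ A    0  ] [ lambda ] = [ b ]

Solving the linear system:
  x*      = (0.7143, 1.1923, 1.8407)
  lambda* = (2.7253)
  f(x*)   = 2.489

x* = (0.7143, 1.1923, 1.8407), lambda* = (2.7253)


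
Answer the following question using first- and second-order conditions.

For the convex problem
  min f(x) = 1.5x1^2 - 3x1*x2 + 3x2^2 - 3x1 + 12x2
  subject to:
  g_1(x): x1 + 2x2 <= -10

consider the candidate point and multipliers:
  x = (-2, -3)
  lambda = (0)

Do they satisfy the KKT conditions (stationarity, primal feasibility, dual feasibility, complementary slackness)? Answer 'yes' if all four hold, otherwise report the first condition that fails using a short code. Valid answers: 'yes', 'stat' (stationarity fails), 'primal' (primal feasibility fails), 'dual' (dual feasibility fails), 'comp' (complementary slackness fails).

Gradient of f: grad f(x) = Q x + c = (0, 0)
Constraint values g_i(x) = a_i^T x - b_i:
  g_1((-2, -3)) = 2
Stationarity residual: grad f(x) + sum_i lambda_i a_i = (0, 0)
  -> stationarity OK
Primal feasibility (all g_i <= 0): FAILS
Dual feasibility (all lambda_i >= 0): OK
Complementary slackness (lambda_i * g_i(x) = 0 for all i): OK

Verdict: the first failing condition is primal_feasibility -> primal.

primal


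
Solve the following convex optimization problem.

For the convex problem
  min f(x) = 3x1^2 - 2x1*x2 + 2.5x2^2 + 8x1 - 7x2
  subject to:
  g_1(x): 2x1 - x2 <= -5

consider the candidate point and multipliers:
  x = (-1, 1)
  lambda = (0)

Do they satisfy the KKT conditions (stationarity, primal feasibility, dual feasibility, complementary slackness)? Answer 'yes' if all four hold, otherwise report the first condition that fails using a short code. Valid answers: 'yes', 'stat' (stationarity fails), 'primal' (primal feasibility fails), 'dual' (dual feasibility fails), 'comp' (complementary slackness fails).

Gradient of f: grad f(x) = Q x + c = (0, 0)
Constraint values g_i(x) = a_i^T x - b_i:
  g_1((-1, 1)) = 2
Stationarity residual: grad f(x) + sum_i lambda_i a_i = (0, 0)
  -> stationarity OK
Primal feasibility (all g_i <= 0): FAILS
Dual feasibility (all lambda_i >= 0): OK
Complementary slackness (lambda_i * g_i(x) = 0 for all i): OK

Verdict: the first failing condition is primal_feasibility -> primal.

primal


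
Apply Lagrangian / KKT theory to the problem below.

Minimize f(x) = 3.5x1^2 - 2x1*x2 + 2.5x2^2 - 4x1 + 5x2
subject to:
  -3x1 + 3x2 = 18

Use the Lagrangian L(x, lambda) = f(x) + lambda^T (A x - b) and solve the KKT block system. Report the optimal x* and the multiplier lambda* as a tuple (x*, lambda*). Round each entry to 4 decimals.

Form the Lagrangian:
  L(x, lambda) = (1/2) x^T Q x + c^T x + lambda^T (A x - b)
Stationarity (grad_x L = 0): Q x + c + A^T lambda = 0.
Primal feasibility: A x = b.

This gives the KKT block system:
  [ Q   A^T ] [ x     ]   [-c ]
  [ A    0  ] [ lambda ] = [ b ]

Solving the linear system:
  x*      = (-2.375, 3.625)
  lambda* = (-9.2917)
  f(x*)   = 97.4375

x* = (-2.375, 3.625), lambda* = (-9.2917)


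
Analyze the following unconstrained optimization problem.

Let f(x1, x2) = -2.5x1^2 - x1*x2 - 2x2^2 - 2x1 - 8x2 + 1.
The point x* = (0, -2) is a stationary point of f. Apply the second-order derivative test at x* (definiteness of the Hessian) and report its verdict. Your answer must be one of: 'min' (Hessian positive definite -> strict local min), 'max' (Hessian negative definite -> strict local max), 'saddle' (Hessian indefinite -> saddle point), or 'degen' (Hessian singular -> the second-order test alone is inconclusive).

Compute the Hessian H = grad^2 f:
  H = [[-5, -1], [-1, -4]]
Verify stationarity: grad f(x*) = H x* + g = (0, 0).
Eigenvalues of H: -5.618, -3.382.
Both eigenvalues < 0, so H is negative definite -> x* is a strict local max.

max


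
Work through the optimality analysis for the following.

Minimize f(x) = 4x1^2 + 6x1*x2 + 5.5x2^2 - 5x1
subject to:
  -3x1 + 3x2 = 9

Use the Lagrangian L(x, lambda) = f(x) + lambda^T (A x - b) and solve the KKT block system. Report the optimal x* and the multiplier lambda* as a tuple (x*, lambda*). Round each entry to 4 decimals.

Form the Lagrangian:
  L(x, lambda) = (1/2) x^T Q x + c^T x + lambda^T (A x - b)
Stationarity (grad_x L = 0): Q x + c + A^T lambda = 0.
Primal feasibility: A x = b.

This gives the KKT block system:
  [ Q   A^T ] [ x     ]   [-c ]
  [ A    0  ] [ lambda ] = [ b ]

Solving the linear system:
  x*      = (-1.4839, 1.5161)
  lambda* = (-2.5914)
  f(x*)   = 15.371

x* = (-1.4839, 1.5161), lambda* = (-2.5914)


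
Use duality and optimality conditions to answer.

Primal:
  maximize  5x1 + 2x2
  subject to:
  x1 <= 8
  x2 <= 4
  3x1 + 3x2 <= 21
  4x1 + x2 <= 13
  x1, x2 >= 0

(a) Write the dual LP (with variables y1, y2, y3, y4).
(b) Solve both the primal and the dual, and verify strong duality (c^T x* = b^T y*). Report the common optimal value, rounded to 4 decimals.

The standard primal-dual pair for 'max c^T x s.t. A x <= b, x >= 0' is:
  Dual:  min b^T y  s.t.  A^T y >= c,  y >= 0.

So the dual LP is:
  minimize  8y1 + 4y2 + 21y3 + 13y4
  subject to:
    y1 + 3y3 + 4y4 >= 5
    y2 + 3y3 + y4 >= 2
    y1, y2, y3, y4 >= 0

Solving the primal: x* = (2.25, 4).
  primal value c^T x* = 19.25.
Solving the dual: y* = (0, 0.75, 0, 1.25).
  dual value b^T y* = 19.25.
Strong duality: c^T x* = b^T y*. Confirmed.

19.25


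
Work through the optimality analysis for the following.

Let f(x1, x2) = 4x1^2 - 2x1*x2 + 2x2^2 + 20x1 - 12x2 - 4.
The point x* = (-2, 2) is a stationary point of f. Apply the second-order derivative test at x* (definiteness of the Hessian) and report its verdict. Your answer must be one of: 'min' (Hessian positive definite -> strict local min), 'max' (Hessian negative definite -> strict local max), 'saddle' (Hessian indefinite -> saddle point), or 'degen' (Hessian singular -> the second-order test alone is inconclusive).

Compute the Hessian H = grad^2 f:
  H = [[8, -2], [-2, 4]]
Verify stationarity: grad f(x*) = H x* + g = (0, 0).
Eigenvalues of H: 3.1716, 8.8284.
Both eigenvalues > 0, so H is positive definite -> x* is a strict local min.

min


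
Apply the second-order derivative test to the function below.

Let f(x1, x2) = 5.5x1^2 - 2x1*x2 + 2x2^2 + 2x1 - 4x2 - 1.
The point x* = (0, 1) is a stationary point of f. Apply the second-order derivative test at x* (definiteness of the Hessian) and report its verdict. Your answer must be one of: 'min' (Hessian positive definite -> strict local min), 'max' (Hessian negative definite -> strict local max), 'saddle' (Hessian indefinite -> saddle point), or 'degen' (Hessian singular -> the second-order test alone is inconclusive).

Compute the Hessian H = grad^2 f:
  H = [[11, -2], [-2, 4]]
Verify stationarity: grad f(x*) = H x* + g = (0, 0).
Eigenvalues of H: 3.4689, 11.5311.
Both eigenvalues > 0, so H is positive definite -> x* is a strict local min.

min


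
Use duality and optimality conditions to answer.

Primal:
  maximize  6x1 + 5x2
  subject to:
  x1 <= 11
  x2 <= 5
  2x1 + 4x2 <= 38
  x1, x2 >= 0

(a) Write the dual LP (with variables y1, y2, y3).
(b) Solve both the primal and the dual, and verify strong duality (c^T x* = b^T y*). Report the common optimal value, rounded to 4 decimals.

The standard primal-dual pair for 'max c^T x s.t. A x <= b, x >= 0' is:
  Dual:  min b^T y  s.t.  A^T y >= c,  y >= 0.

So the dual LP is:
  minimize  11y1 + 5y2 + 38y3
  subject to:
    y1 + 2y3 >= 6
    y2 + 4y3 >= 5
    y1, y2, y3 >= 0

Solving the primal: x* = (11, 4).
  primal value c^T x* = 86.
Solving the dual: y* = (3.5, 0, 1.25).
  dual value b^T y* = 86.
Strong duality: c^T x* = b^T y*. Confirmed.

86


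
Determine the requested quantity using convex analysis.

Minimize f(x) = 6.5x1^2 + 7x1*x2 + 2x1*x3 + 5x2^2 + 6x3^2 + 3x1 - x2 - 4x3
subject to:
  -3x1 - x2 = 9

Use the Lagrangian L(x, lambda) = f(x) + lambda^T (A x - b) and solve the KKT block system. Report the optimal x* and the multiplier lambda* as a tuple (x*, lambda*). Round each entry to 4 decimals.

Form the Lagrangian:
  L(x, lambda) = (1/2) x^T Q x + c^T x + lambda^T (A x - b)
Stationarity (grad_x L = 0): Q x + c + A^T lambda = 0.
Primal feasibility: A x = b.

This gives the KKT block system:
  [ Q   A^T ] [ x     ]   [-c ]
  [ A    0  ] [ lambda ] = [ b ]

Solving the linear system:
  x*      = (-3.522, 1.5659, 0.9203)
  lambda* = (-9.9945)
  f(x*)   = 37.0687

x* = (-3.522, 1.5659, 0.9203), lambda* = (-9.9945)


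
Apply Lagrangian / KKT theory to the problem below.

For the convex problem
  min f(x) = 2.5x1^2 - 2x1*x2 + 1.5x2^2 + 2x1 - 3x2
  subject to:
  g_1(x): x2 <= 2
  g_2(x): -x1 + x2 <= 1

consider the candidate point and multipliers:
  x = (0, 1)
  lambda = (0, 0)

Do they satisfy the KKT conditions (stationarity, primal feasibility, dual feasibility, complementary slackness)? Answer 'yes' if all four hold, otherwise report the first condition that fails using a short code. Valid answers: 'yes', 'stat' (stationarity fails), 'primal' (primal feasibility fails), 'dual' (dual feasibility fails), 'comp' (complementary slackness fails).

Gradient of f: grad f(x) = Q x + c = (0, 0)
Constraint values g_i(x) = a_i^T x - b_i:
  g_1((0, 1)) = -1
  g_2((0, 1)) = 0
Stationarity residual: grad f(x) + sum_i lambda_i a_i = (0, 0)
  -> stationarity OK
Primal feasibility (all g_i <= 0): OK
Dual feasibility (all lambda_i >= 0): OK
Complementary slackness (lambda_i * g_i(x) = 0 for all i): OK

Verdict: yes, KKT holds.

yes


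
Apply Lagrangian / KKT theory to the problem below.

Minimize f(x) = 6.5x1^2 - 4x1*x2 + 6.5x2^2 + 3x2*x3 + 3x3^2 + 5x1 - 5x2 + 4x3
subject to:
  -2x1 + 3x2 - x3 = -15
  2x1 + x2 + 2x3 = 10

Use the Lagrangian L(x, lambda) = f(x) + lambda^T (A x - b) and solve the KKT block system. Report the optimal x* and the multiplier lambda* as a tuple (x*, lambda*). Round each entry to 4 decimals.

Form the Lagrangian:
  L(x, lambda) = (1/2) x^T Q x + c^T x + lambda^T (A x - b)
Stationarity (grad_x L = 0): Q x + c + A^T lambda = 0.
Primal feasibility: A x = b.

This gives the KKT block system:
  [ Q   A^T ] [ x     ]   [-c ]
  [ A    0  ] [ lambda ] = [ b ]

Solving the linear system:
  x*      = (1.6405, -2.3884, 4.5538)
  lambda* = (11.7225, -6.2173)
  f(x*)   = 138.1855

x* = (1.6405, -2.3884, 4.5538), lambda* = (11.7225, -6.2173)


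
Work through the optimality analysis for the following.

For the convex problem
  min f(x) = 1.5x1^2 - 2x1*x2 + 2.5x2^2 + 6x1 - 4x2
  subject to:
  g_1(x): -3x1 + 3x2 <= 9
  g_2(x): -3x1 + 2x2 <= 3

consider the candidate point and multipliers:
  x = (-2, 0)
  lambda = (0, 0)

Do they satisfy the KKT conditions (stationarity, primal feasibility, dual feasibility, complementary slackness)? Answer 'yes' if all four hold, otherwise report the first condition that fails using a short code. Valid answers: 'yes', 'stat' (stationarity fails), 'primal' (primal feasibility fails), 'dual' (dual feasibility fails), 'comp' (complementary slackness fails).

Gradient of f: grad f(x) = Q x + c = (0, 0)
Constraint values g_i(x) = a_i^T x - b_i:
  g_1((-2, 0)) = -3
  g_2((-2, 0)) = 3
Stationarity residual: grad f(x) + sum_i lambda_i a_i = (0, 0)
  -> stationarity OK
Primal feasibility (all g_i <= 0): FAILS
Dual feasibility (all lambda_i >= 0): OK
Complementary slackness (lambda_i * g_i(x) = 0 for all i): OK

Verdict: the first failing condition is primal_feasibility -> primal.

primal


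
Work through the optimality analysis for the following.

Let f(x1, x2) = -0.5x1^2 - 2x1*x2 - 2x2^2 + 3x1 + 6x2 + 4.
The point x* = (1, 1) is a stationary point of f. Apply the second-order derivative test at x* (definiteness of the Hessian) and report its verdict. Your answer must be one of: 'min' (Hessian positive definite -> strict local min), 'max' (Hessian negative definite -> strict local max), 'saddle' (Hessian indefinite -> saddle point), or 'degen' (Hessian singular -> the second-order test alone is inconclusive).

Compute the Hessian H = grad^2 f:
  H = [[-1, -2], [-2, -4]]
Verify stationarity: grad f(x*) = H x* + g = (0, 0).
Eigenvalues of H: -5, 0.
H has a zero eigenvalue (singular; negative semidefinite but not definite), so H is neither positive definite, negative definite, nor indefinite. The second-order test alone is inconclusive -> degen.
(Indeed, f is constant along the null direction of H through x*, so x* is not a strict local extremum.)

degen


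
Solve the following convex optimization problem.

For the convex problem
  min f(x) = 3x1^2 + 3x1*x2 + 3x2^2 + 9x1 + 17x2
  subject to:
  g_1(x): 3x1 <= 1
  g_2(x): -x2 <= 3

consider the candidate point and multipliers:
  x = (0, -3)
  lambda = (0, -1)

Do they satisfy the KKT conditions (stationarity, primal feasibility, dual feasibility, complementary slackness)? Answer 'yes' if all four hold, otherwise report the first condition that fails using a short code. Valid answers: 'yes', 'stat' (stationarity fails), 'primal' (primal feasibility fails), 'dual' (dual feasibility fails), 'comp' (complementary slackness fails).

Gradient of f: grad f(x) = Q x + c = (0, -1)
Constraint values g_i(x) = a_i^T x - b_i:
  g_1((0, -3)) = -1
  g_2((0, -3)) = 0
Stationarity residual: grad f(x) + sum_i lambda_i a_i = (0, 0)
  -> stationarity OK
Primal feasibility (all g_i <= 0): OK
Dual feasibility (all lambda_i >= 0): FAILS
Complementary slackness (lambda_i * g_i(x) = 0 for all i): OK

Verdict: the first failing condition is dual_feasibility -> dual.

dual


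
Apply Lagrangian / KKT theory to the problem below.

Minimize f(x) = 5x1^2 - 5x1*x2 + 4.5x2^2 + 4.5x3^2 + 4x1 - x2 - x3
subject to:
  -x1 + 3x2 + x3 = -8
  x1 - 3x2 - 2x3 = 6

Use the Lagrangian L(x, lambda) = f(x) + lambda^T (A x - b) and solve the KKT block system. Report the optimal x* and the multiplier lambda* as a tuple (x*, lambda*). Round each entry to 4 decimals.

Form the Lagrangian:
  L(x, lambda) = (1/2) x^T Q x + c^T x + lambda^T (A x - b)
Stationarity (grad_x L = 0): Q x + c + A^T lambda = 0.
Primal feasibility: A x = b.

This gives the KKT block system:
  [ Q   A^T ] [ x     ]   [-c ]
  [ A    0  ] [ lambda ] = [ b ]

Solving the linear system:
  x*      = (-1.3478, -3.7826, 2)
  lambda* = (35.8696, 26.4348)
  f(x*)   = 62.3696

x* = (-1.3478, -3.7826, 2), lambda* = (35.8696, 26.4348)


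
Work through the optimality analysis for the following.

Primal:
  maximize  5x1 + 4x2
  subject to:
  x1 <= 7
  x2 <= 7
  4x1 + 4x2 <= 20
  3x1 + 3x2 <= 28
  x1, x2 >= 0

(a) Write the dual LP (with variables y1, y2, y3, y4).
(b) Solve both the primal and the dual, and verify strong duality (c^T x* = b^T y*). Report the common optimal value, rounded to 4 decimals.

The standard primal-dual pair for 'max c^T x s.t. A x <= b, x >= 0' is:
  Dual:  min b^T y  s.t.  A^T y >= c,  y >= 0.

So the dual LP is:
  minimize  7y1 + 7y2 + 20y3 + 28y4
  subject to:
    y1 + 4y3 + 3y4 >= 5
    y2 + 4y3 + 3y4 >= 4
    y1, y2, y3, y4 >= 0

Solving the primal: x* = (5, 0).
  primal value c^T x* = 25.
Solving the dual: y* = (0, 0, 1.25, 0).
  dual value b^T y* = 25.
Strong duality: c^T x* = b^T y*. Confirmed.

25


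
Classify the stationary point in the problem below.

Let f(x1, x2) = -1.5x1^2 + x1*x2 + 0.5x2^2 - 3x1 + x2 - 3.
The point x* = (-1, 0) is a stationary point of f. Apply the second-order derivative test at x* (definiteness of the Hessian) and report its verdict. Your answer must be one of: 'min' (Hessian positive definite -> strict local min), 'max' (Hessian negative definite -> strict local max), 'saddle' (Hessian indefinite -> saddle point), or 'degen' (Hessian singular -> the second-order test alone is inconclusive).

Compute the Hessian H = grad^2 f:
  H = [[-3, 1], [1, 1]]
Verify stationarity: grad f(x*) = H x* + g = (0, 0).
Eigenvalues of H: -3.2361, 1.2361.
Eigenvalues have mixed signs, so H is indefinite -> x* is a saddle point.

saddle


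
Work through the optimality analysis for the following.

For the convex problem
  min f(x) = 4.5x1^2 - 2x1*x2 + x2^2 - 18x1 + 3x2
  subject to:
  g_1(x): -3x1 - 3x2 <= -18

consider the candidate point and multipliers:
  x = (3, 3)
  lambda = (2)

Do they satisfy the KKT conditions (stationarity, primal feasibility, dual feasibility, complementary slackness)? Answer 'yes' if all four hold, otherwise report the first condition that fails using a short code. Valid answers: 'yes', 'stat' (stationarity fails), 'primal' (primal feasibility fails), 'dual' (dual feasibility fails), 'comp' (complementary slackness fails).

Gradient of f: grad f(x) = Q x + c = (3, 3)
Constraint values g_i(x) = a_i^T x - b_i:
  g_1((3, 3)) = 0
Stationarity residual: grad f(x) + sum_i lambda_i a_i = (-3, -3)
  -> stationarity FAILS
Primal feasibility (all g_i <= 0): OK
Dual feasibility (all lambda_i >= 0): OK
Complementary slackness (lambda_i * g_i(x) = 0 for all i): OK

Verdict: the first failing condition is stationarity -> stat.

stat


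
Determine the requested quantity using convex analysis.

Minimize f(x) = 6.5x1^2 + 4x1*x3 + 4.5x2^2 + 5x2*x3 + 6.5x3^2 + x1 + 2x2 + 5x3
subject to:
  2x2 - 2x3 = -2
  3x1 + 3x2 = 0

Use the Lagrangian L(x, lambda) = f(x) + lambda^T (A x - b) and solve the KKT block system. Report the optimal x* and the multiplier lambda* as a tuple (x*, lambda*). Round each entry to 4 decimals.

Form the Lagrangian:
  L(x, lambda) = (1/2) x^T Q x + c^T x + lambda^T (A x - b)
Stationarity (grad_x L = 0): Q x + c + A^T lambda = 0.
Primal feasibility: A x = b.

This gives the KKT block system:
  [ Q   A^T ] [ x     ]   [-c ]
  [ A    0  ] [ lambda ] = [ b ]

Solving the linear system:
  x*      = (0.5405, -0.5405, 0.4595)
  lambda* = (5.2162, -3.2883)
  f(x*)   = 6.0946

x* = (0.5405, -0.5405, 0.4595), lambda* = (5.2162, -3.2883)


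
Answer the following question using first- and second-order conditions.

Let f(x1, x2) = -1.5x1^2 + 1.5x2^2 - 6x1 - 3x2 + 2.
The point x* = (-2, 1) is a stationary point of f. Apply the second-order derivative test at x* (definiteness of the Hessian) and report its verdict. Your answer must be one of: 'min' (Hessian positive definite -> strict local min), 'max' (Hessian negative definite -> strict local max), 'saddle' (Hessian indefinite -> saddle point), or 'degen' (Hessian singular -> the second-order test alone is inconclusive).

Compute the Hessian H = grad^2 f:
  H = [[-3, 0], [0, 3]]
Verify stationarity: grad f(x*) = H x* + g = (0, 0).
Eigenvalues of H: -3, 3.
Eigenvalues have mixed signs, so H is indefinite -> x* is a saddle point.

saddle


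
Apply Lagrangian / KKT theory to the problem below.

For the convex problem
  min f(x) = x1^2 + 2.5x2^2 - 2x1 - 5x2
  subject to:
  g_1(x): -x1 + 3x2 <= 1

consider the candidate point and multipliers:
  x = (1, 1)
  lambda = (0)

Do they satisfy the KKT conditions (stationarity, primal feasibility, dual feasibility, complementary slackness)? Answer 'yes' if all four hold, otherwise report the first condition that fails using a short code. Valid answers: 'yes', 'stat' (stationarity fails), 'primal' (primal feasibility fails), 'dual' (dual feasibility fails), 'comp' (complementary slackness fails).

Gradient of f: grad f(x) = Q x + c = (0, 0)
Constraint values g_i(x) = a_i^T x - b_i:
  g_1((1, 1)) = 1
Stationarity residual: grad f(x) + sum_i lambda_i a_i = (0, 0)
  -> stationarity OK
Primal feasibility (all g_i <= 0): FAILS
Dual feasibility (all lambda_i >= 0): OK
Complementary slackness (lambda_i * g_i(x) = 0 for all i): OK

Verdict: the first failing condition is primal_feasibility -> primal.

primal


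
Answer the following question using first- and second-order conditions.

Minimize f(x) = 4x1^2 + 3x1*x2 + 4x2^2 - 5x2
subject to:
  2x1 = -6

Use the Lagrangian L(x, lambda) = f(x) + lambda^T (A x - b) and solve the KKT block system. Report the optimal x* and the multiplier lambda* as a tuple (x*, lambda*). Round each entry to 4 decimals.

Form the Lagrangian:
  L(x, lambda) = (1/2) x^T Q x + c^T x + lambda^T (A x - b)
Stationarity (grad_x L = 0): Q x + c + A^T lambda = 0.
Primal feasibility: A x = b.

This gives the KKT block system:
  [ Q   A^T ] [ x     ]   [-c ]
  [ A    0  ] [ lambda ] = [ b ]

Solving the linear system:
  x*      = (-3, 1.75)
  lambda* = (9.375)
  f(x*)   = 23.75

x* = (-3, 1.75), lambda* = (9.375)


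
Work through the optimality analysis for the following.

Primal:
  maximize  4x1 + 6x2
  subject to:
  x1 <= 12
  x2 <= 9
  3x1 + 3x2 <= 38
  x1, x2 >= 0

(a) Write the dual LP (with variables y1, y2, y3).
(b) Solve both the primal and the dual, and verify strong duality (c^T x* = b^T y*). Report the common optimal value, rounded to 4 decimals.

The standard primal-dual pair for 'max c^T x s.t. A x <= b, x >= 0' is:
  Dual:  min b^T y  s.t.  A^T y >= c,  y >= 0.

So the dual LP is:
  minimize  12y1 + 9y2 + 38y3
  subject to:
    y1 + 3y3 >= 4
    y2 + 3y3 >= 6
    y1, y2, y3 >= 0

Solving the primal: x* = (3.6667, 9).
  primal value c^T x* = 68.6667.
Solving the dual: y* = (0, 2, 1.3333).
  dual value b^T y* = 68.6667.
Strong duality: c^T x* = b^T y*. Confirmed.

68.6667


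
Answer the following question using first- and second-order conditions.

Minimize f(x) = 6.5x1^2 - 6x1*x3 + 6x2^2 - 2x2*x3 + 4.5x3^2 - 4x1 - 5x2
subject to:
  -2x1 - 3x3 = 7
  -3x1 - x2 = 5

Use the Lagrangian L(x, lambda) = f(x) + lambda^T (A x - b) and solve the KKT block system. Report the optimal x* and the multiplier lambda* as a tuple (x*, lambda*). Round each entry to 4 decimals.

Form the Lagrangian:
  L(x, lambda) = (1/2) x^T Q x + c^T x + lambda^T (A x - b)
Stationarity (grad_x L = 0): Q x + c + A^T lambda = 0.
Primal feasibility: A x = b.

This gives the KKT block system:
  [ Q   A^T ] [ x     ]   [-c ]
  [ A    0  ] [ lambda ] = [ b ]

Solving the linear system:
  x*      = (-1.5867, -0.24, -1.2756)
  lambda* = (-0.4933, -5.3289)
  f(x*)   = 18.8222

x* = (-1.5867, -0.24, -1.2756), lambda* = (-0.4933, -5.3289)


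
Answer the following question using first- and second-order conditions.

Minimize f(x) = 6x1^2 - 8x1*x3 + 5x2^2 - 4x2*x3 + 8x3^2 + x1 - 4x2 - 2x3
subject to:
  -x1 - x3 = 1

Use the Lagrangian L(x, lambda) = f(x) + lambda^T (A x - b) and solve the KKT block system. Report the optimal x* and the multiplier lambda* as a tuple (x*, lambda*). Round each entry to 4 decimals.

Form the Lagrangian:
  L(x, lambda) = (1/2) x^T Q x + c^T x + lambda^T (A x - b)
Stationarity (grad_x L = 0): Q x + c + A^T lambda = 0.
Primal feasibility: A x = b.

This gives the KKT block system:
  [ Q   A^T ] [ x     ]   [-c ]
  [ A    0  ] [ lambda ] = [ b ]

Solving the linear system:
  x*      = (-0.6368, 0.2547, -0.3632)
  lambda* = (-3.7358)
  f(x*)   = 1.4033

x* = (-0.6368, 0.2547, -0.3632), lambda* = (-3.7358)


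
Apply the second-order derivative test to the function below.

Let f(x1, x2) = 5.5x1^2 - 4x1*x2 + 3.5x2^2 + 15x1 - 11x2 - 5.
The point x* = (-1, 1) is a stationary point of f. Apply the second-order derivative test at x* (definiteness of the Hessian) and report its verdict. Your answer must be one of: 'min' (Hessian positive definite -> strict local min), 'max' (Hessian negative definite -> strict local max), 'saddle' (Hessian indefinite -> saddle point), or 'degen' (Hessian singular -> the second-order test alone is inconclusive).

Compute the Hessian H = grad^2 f:
  H = [[11, -4], [-4, 7]]
Verify stationarity: grad f(x*) = H x* + g = (0, 0).
Eigenvalues of H: 4.5279, 13.4721.
Both eigenvalues > 0, so H is positive definite -> x* is a strict local min.

min


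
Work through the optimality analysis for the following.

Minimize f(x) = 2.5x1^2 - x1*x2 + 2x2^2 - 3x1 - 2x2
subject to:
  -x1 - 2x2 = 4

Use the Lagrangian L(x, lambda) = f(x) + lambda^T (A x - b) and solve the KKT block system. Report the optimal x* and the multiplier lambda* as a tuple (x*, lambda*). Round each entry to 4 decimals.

Form the Lagrangian:
  L(x, lambda) = (1/2) x^T Q x + c^T x + lambda^T (A x - b)
Stationarity (grad_x L = 0): Q x + c + A^T lambda = 0.
Primal feasibility: A x = b.

This gives the KKT block system:
  [ Q   A^T ] [ x     ]   [-c ]
  [ A    0  ] [ lambda ] = [ b ]

Solving the linear system:
  x*      = (-0.5714, -1.7143)
  lambda* = (-4.1429)
  f(x*)   = 10.8571

x* = (-0.5714, -1.7143), lambda* = (-4.1429)


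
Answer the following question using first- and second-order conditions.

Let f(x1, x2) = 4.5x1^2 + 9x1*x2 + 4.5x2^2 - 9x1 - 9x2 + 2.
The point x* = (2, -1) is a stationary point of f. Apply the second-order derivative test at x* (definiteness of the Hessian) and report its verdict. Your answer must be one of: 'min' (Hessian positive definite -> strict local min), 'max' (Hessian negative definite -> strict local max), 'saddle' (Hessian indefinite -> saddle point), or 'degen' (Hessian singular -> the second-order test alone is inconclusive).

Compute the Hessian H = grad^2 f:
  H = [[9, 9], [9, 9]]
Verify stationarity: grad f(x*) = H x* + g = (0, 0).
Eigenvalues of H: 0, 18.
H has a zero eigenvalue (singular; positive semidefinite but not definite), so H is neither positive definite, negative definite, nor indefinite. The second-order test alone is inconclusive -> degen.
(Indeed, f is constant along the null direction of H through x*, so x* is not a strict local extremum.)

degen


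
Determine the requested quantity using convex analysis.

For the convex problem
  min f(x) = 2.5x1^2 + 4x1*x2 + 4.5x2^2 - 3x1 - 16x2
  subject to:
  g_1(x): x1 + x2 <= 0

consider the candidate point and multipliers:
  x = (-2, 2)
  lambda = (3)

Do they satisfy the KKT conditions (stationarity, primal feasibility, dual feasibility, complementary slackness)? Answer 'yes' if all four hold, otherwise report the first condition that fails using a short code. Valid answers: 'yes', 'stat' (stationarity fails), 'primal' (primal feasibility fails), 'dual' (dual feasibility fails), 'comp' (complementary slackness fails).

Gradient of f: grad f(x) = Q x + c = (-5, -6)
Constraint values g_i(x) = a_i^T x - b_i:
  g_1((-2, 2)) = 0
Stationarity residual: grad f(x) + sum_i lambda_i a_i = (-2, -3)
  -> stationarity FAILS
Primal feasibility (all g_i <= 0): OK
Dual feasibility (all lambda_i >= 0): OK
Complementary slackness (lambda_i * g_i(x) = 0 for all i): OK

Verdict: the first failing condition is stationarity -> stat.

stat


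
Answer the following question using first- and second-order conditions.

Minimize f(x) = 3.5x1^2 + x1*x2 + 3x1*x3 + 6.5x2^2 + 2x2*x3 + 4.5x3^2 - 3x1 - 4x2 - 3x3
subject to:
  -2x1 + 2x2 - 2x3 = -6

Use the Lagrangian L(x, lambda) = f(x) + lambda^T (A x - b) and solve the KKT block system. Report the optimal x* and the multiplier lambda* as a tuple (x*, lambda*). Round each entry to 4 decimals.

Form the Lagrangian:
  L(x, lambda) = (1/2) x^T Q x + c^T x + lambda^T (A x - b)
Stationarity (grad_x L = 0): Q x + c + A^T lambda = 0.
Primal feasibility: A x = b.

This gives the KKT block system:
  [ Q   A^T ] [ x     ]   [-c ]
  [ A    0  ] [ lambda ] = [ b ]

Solving the linear system:
  x*      = (1.3555, -0.6351, 1.0095)
  lambda* = (4.4408)
  f(x*)   = 11.045

x* = (1.3555, -0.6351, 1.0095), lambda* = (4.4408)


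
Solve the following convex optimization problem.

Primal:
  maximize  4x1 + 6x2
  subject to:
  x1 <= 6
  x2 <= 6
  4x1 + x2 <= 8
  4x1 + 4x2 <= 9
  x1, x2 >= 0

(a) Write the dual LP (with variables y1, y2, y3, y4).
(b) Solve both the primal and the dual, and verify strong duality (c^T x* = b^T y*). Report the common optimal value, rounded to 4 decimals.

The standard primal-dual pair for 'max c^T x s.t. A x <= b, x >= 0' is:
  Dual:  min b^T y  s.t.  A^T y >= c,  y >= 0.

So the dual LP is:
  minimize  6y1 + 6y2 + 8y3 + 9y4
  subject to:
    y1 + 4y3 + 4y4 >= 4
    y2 + y3 + 4y4 >= 6
    y1, y2, y3, y4 >= 0

Solving the primal: x* = (0, 2.25).
  primal value c^T x* = 13.5.
Solving the dual: y* = (0, 0, 0, 1.5).
  dual value b^T y* = 13.5.
Strong duality: c^T x* = b^T y*. Confirmed.

13.5


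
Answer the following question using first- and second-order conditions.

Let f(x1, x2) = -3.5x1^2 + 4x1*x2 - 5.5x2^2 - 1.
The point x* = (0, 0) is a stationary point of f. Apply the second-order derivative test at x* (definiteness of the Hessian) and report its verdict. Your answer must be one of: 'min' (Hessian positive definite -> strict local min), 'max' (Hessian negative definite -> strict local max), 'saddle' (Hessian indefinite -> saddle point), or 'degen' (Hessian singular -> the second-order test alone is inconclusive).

Compute the Hessian H = grad^2 f:
  H = [[-7, 4], [4, -11]]
Verify stationarity: grad f(x*) = H x* + g = (0, 0).
Eigenvalues of H: -13.4721, -4.5279.
Both eigenvalues < 0, so H is negative definite -> x* is a strict local max.

max


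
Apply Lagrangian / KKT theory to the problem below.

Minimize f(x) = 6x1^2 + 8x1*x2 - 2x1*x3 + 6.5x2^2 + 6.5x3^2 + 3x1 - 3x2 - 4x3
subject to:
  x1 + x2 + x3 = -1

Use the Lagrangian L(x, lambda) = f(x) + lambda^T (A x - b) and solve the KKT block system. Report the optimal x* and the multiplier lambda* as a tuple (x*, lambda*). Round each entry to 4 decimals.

Form the Lagrangian:
  L(x, lambda) = (1/2) x^T Q x + c^T x + lambda^T (A x - b)
Stationarity (grad_x L = 0): Q x + c + A^T lambda = 0.
Primal feasibility: A x = b.

This gives the KKT block system:
  [ Q   A^T ] [ x     ]   [-c ]
  [ A    0  ] [ lambda ] = [ b ]

Solving the linear system:
  x*      = (-1.1111, 0.4444, -0.3333)
  lambda* = (6.1111)
  f(x*)   = 1.3889

x* = (-1.1111, 0.4444, -0.3333), lambda* = (6.1111)


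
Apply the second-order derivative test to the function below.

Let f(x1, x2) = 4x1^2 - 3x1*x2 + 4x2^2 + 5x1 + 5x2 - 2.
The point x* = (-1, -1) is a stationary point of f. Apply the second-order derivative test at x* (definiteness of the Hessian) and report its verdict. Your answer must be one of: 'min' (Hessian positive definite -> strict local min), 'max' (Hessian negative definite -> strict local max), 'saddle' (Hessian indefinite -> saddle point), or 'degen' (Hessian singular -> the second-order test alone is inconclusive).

Compute the Hessian H = grad^2 f:
  H = [[8, -3], [-3, 8]]
Verify stationarity: grad f(x*) = H x* + g = (0, 0).
Eigenvalues of H: 5, 11.
Both eigenvalues > 0, so H is positive definite -> x* is a strict local min.

min


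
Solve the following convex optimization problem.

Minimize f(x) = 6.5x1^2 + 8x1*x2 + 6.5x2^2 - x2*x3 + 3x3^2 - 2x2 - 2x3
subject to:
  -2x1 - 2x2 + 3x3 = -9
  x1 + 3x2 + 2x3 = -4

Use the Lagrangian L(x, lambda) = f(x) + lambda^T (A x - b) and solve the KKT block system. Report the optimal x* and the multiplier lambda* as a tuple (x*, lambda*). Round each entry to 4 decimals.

Form the Lagrangian:
  L(x, lambda) = (1/2) x^T Q x + c^T x + lambda^T (A x - b)
Stationarity (grad_x L = 0): Q x + c + A^T lambda = 0.
Primal feasibility: A x = b.

This gives the KKT block system:
  [ Q   A^T ] [ x     ]   [-c ]
  [ A    0  ] [ lambda ] = [ b ]

Solving the linear system:
  x*      = (0.6229, 0.1261, -2.5007)
  lambda* = (5.049, 0.9915)
  f(x*)   = 27.0781

x* = (0.6229, 0.1261, -2.5007), lambda* = (5.049, 0.9915)


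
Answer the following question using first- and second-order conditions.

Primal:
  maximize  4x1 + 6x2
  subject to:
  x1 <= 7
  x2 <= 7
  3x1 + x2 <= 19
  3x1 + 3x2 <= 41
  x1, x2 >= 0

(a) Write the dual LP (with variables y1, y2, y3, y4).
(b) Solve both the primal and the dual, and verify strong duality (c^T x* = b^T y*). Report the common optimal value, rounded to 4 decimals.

The standard primal-dual pair for 'max c^T x s.t. A x <= b, x >= 0' is:
  Dual:  min b^T y  s.t.  A^T y >= c,  y >= 0.

So the dual LP is:
  minimize  7y1 + 7y2 + 19y3 + 41y4
  subject to:
    y1 + 3y3 + 3y4 >= 4
    y2 + y3 + 3y4 >= 6
    y1, y2, y3, y4 >= 0

Solving the primal: x* = (4, 7).
  primal value c^T x* = 58.
Solving the dual: y* = (0, 4.6667, 1.3333, 0).
  dual value b^T y* = 58.
Strong duality: c^T x* = b^T y*. Confirmed.

58


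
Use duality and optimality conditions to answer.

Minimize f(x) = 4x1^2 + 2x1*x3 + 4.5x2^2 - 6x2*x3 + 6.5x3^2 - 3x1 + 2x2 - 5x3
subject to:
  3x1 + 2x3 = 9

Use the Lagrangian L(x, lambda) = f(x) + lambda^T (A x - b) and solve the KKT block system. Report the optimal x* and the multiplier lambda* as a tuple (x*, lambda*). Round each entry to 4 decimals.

Form the Lagrangian:
  L(x, lambda) = (1/2) x^T Q x + c^T x + lambda^T (A x - b)
Stationarity (grad_x L = 0): Q x + c + A^T lambda = 0.
Primal feasibility: A x = b.

This gives the KKT block system:
  [ Q   A^T ] [ x     ]   [-c ]
  [ A    0  ] [ lambda ] = [ b ]

Solving the linear system:
  x*      = (2.2135, 0.5643, 1.1798)
  lambda* = (-5.6891)
  f(x*)   = 19.8958

x* = (2.2135, 0.5643, 1.1798), lambda* = (-5.6891)


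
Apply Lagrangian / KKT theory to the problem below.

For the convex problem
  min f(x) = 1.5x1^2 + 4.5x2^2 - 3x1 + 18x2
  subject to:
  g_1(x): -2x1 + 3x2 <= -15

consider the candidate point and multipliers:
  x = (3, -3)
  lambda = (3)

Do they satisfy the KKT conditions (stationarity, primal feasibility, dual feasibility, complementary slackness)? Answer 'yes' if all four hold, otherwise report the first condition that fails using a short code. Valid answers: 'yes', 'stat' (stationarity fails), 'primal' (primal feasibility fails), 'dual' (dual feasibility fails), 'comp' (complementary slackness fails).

Gradient of f: grad f(x) = Q x + c = (6, -9)
Constraint values g_i(x) = a_i^T x - b_i:
  g_1((3, -3)) = 0
Stationarity residual: grad f(x) + sum_i lambda_i a_i = (0, 0)
  -> stationarity OK
Primal feasibility (all g_i <= 0): OK
Dual feasibility (all lambda_i >= 0): OK
Complementary slackness (lambda_i * g_i(x) = 0 for all i): OK

Verdict: yes, KKT holds.

yes


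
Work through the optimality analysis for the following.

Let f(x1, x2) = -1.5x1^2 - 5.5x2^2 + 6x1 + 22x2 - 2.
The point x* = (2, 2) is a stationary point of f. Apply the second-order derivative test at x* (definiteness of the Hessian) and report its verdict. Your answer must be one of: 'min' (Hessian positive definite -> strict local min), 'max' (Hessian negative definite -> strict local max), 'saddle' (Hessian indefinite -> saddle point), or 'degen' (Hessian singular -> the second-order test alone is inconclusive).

Compute the Hessian H = grad^2 f:
  H = [[-3, 0], [0, -11]]
Verify stationarity: grad f(x*) = H x* + g = (0, 0).
Eigenvalues of H: -11, -3.
Both eigenvalues < 0, so H is negative definite -> x* is a strict local max.

max


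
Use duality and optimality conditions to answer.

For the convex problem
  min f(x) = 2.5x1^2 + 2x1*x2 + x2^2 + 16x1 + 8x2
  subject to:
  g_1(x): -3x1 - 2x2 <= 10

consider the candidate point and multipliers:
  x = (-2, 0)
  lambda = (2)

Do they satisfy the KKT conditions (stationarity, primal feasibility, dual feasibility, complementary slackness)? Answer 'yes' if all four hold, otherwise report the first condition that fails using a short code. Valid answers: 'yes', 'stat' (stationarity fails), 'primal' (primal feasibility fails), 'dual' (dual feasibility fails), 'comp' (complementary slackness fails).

Gradient of f: grad f(x) = Q x + c = (6, 4)
Constraint values g_i(x) = a_i^T x - b_i:
  g_1((-2, 0)) = -4
Stationarity residual: grad f(x) + sum_i lambda_i a_i = (0, 0)
  -> stationarity OK
Primal feasibility (all g_i <= 0): OK
Dual feasibility (all lambda_i >= 0): OK
Complementary slackness (lambda_i * g_i(x) = 0 for all i): FAILS

Verdict: the first failing condition is complementary_slackness -> comp.

comp
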